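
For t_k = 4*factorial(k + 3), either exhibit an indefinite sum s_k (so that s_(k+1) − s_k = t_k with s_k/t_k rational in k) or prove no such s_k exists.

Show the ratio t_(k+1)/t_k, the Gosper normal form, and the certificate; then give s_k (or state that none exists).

no hypergeometric antidifference exists

Step 1: r(k) = k + 4.
Take A(k)=k + 4, B(k)=1, C(k)=1.
Set up (k + 4)·f(k+1) − (1)·f(k) − (1) = 0.
Degrees (1,0,0) ⇒ d ≤ -1.
Bound -1 < 0, so the key equation has no polynomial solution.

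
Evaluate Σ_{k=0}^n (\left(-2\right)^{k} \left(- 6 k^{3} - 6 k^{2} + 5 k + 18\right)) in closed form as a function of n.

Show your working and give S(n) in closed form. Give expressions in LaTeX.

The ratio is 2*(-6*k**3 - 24*k**2 - 25*k + 11)/(6*k**3 + 6*k**2 - 5*k - 18).
Factor: A=-2; B=1; C=k**3 + k**2 - 5*k/6 - 3.
Set up (-2)·f(k+1) − (1)·f(k) − (k**3 + k**2 - 5*k/6 - 3) = 0.
From deg A=0, deg B=0, deg C=3: d=3.
A polynomial solution: f(k) = -(2*k**3 - 2*k**2 - 3*k - 4)/6.
Certificate R = B(k−1)f/C = -(2*k**3 - 2*k**2 - 3*k - 4)/(6*k**3 + 6*k**2 - 5*k - 18) gives s_k = (-2)**k*(2*k**3 - 2*k**2 - 3*k - 4).
s_(k+1) − s_k = (-2)**k*(-6*k**3 - 6*k**2 + 5*k + 18) = t_k.
Σ_(k=0)^n t_k = s_(n+1) − s_(0) = ((-2)**(n + 1)*(2*n**3 + 4*n**2 - n - 7)) − (-4), i.e. -4*(-2)**n*n**3 - 8*(-2)**n*n**2 + 2*(-2)**n*n + 14*(-2)**n + 4.

S(n) = - 4 \left(-2\right)^{n} n^{3} - 8 \left(-2\right)^{n} n^{2} + 2 \left(-2\right)^{n} n + 14 \left(-2\right)^{n} + 4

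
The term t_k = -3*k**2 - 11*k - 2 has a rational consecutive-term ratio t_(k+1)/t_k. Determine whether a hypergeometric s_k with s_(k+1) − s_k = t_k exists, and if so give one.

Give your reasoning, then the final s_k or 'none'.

r(k) = (3*k**2 + 17*k + 16)/(3*k**2 + 11*k + 2) after simplifying.
Take A(k)=1, B(k)=1, C(k)=k**2 + 11*k/3 + 2/3.
Need (1)·f(k+1) − (1)·f(k) = k**2 + 11*k/3 + 2/3.
Degrees (0,0,2) ⇒ d ≤ 3.
Match coefficients ⇒ f(k) = k*(k**2 + 4*k - 3)/3.
Certificate R = B(k−1)f/C = k*(k**2 + 4*k - 3)/(3*k**2 + 11*k + 2) gives s_k = k*(-k**2 - 4*k + 3).
Δs = -3*k**2 - 11*k - 2, as required.

s_k = k*(-k**2 - 4*k + 3)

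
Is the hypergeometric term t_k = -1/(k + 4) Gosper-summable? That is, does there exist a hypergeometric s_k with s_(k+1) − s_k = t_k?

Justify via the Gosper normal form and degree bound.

No; the coefficient equations for f are inconsistent.

t_(k+1)/t_k = (k + 4)/(k + 5).
Gosper form: A/B · C(k+1)/C(k) with A=k + 4, B=k + 5, C=1.
f must satisfy (k + 4)·f(k+1) − (k + 4)·f(k) = 1.
deg f ≤ 0 (via 1,1,0).
Generic f = c0 gives residual -1; -1 = 0 cannot hold, so t_k is not Gosper-summable.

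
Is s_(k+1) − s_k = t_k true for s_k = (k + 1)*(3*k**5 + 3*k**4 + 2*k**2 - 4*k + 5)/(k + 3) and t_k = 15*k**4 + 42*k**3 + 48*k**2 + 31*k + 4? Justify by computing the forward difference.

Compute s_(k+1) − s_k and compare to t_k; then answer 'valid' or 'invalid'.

s_(k+1) = (k + 2)*(-4*k + 3*(k + 1)**5 + 3*(k + 1)**4 + 2*(k + 1)**2 + 1)/(k + 4)
s_(k+1) − s_k = (15*k**6 + 123*k**5 + 354*k**4 + 523*k**3 + 451*k**2 + 198*k + 34)/(k**2 + 7*k + 12)
(s_(k+1) − s_k) − t_k = 2*(-12*k**5 - 84*k**4 - 174*k**3 - 173*k**2 - 101*k - 7)/(k**2 + 7*k + 12)

Invalid: residual 2*(-12*k**5 - 84*k**4 - 174*k**3 - 173*k**2 - 101*k - 7)/(k**2 + 7*k + 12) ≠ 0.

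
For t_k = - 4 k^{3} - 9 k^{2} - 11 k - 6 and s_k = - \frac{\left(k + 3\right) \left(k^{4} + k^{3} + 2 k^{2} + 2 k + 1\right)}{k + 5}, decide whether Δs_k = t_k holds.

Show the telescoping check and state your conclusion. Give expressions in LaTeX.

s_(k+1) = (-k**5 - 9*k**4 - 31*k**3 - 57*k**2 - 59*k - 28)/(k + 6)
s_(k+1) − s_k = (-4*k**5 - 47*k**4 - 174*k**3 - 289*k**2 - 278*k - 122)/(k**2 + 11*k + 30)
(s_(k+1) − s_k) − t_k = 2*(3*k**4 + 28*k**3 + 54*k**2 + 59*k + 29)/(k**2 + 11*k + 30)

Invalid: residual \frac{2 \left(3 k^{4} + 28 k^{3} + 54 k^{2} + 59 k + 29\right)}{k^{2} + 11 k + 30} ≠ 0.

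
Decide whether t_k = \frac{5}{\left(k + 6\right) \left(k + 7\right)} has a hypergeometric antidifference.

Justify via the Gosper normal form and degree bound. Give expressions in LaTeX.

The ratio is (k + 6)/(k + 8).
Factor: A=k + 6; B=k + 8; C=1.
Solve (k + 6)·f(k+1) − (k + 7)·f(k) = 1.
deg f ≤ 1 (via 1,1,0).
Solve for f: f(k) = k/6 (degree 1 ≤ 1).
Then R = B(k−1)f/C = k*(k + 7)/6, so s_k = R(k)·t_k = 5*k/(6*(k + 6)).
Check: Δs_k = 5/(k**2 + 13*k + 42). ✓

Yes. s_k = \frac{5 k}{6 \left(k + 6\right)}.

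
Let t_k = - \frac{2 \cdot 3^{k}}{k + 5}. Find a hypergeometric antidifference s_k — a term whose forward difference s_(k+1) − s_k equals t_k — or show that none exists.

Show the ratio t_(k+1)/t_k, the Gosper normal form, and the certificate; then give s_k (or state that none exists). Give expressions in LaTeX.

no hypergeometric antidifference exists

t_(k+1)/t_k = 3*(k + 5)/(k + 6).
Normal form (A,B,C) = (3*k + 15, k + 6, 1).
Solve (3*k + 15)·f(k+1) − (k + 5)·f(k) = 1.
From deg A=1, deg B=1, deg C=0: d=-1.
deg f ≤ -1 is impossible — no certificate.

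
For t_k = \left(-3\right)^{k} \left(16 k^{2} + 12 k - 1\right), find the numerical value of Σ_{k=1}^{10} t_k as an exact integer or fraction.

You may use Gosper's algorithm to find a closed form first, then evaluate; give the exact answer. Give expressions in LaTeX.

Σ = 79716150

Compute t_(k+1)/t_k: get 3*(-16*k**2 - 44*k - 27)/(16*k**2 + 12*k - 1).
Factor: A=-3; B=1; C=k**2 + 3*k/4 - 1/16.
f must satisfy (-3)·f(k+1) − (1)·f(k) = k**2 + 3*k/4 - 1/16.
deg f ≤ 2 (via 0,0,2).
Solve for f: f(k) = -(k - 1)*(4*k + 1)/16 (degree 2 ≤ 2).
Then R = B(k−1)f/C = -(k - 1)*(4*k + 1)/(16*k**2 + 12*k - 1), so s_k = R(k)·t_k = (-3)**k*(-4*k**2 + 3*k + 1).
Δs = (-3)**k*(16*k**2 + 12*k - 1), as required.
Evaluate s at k=11 and k=1: 79716150 and 0; difference 79716150.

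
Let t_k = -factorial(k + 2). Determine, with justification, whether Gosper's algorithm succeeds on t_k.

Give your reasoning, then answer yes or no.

No. Not Gosper-summable.

Step 1: r(k) = k + 3.
Factor: A=k + 3; B=1; C=1.
f must satisfy (k + 3)·f(k+1) − (1)·f(k) = 1.
d = -1 from the (1,0,0) case.
d = -1 < 0 ⇒ no nonzero polynomial f; not summable.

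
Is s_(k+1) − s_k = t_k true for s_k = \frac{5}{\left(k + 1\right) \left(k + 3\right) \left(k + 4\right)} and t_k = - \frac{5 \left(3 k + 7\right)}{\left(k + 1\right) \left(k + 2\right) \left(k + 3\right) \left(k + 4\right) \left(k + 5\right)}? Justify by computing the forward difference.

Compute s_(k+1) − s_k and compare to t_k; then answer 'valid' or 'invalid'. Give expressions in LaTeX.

valid (s_(k+1) − s_k reduces to t_k)

s_(k+1) = 5/((k + 2)*(k + 4)*(k + 5))
s_(k+1) − s_k = 5*(-3*k - 7)/(k**5 + 15*k**4 + 85*k**3 + 225*k**2 + 274*k + 120)
(s_(k+1) − s_k) − t_k = 0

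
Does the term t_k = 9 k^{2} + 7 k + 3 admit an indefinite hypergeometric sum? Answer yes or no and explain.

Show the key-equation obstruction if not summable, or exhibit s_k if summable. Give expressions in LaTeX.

r(k) = (9*k**2 + 25*k + 19)/(9*k**2 + 7*k + 3) after simplifying.
A = 1, B = 1, C = k**2 + 7*k/9 + 1/3.
f must satisfy (1)·f(k+1) − (1)·f(k) = k**2 + 7*k/9 + 1/3.
d = 3 from the (0,0,2) case.
Coefficient equations give f(k) = k*(3*k**2 - k + 1)/9.
Certificate R = B(k−1)f/C = k*(3*k**2 - k + 1)/(9*k**2 + 7*k + 3) gives s_k = k*(3*k**2 - k + 1).
Check: Δs_k = 9*k**2 + 7*k + 3. ✓

Yes. s_k = k \left(3 k^{2} - k + 1\right).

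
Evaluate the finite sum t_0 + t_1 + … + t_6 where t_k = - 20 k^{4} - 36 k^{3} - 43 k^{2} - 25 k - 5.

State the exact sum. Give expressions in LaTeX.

Σ = -65849

Step 1: r(k) = (20*k**4 + 116*k**3 + 271*k**2 + 299*k + 129)/(20*k**4 + 36*k**3 + 43*k**2 + 25*k + 5).
A = 1, B = 1, C = k**4 + 9*k**3/5 + 43*k**2/20 + 5*k/4 + 1/4.
f must satisfy (1)·f(k+1) − (1)·f(k) = k**4 + 9*k**3/5 + 43*k**2/20 + 5*k/4 + 1/4.
deg f ≤ 5 (via 0,0,4).
Solving with deg f ≤ 5: f(k) = k*(4*k**4 - k**3 + 3*k**2 - 1)/20.
Get s_k = R·t_k = -4*k**5 + k**4 - 3*k**3 + k with R(k) = B(k−1)f(k)/C(k) = k*(4*k**4 - k**3 + 3*k**2 - 1)/((2*k + 1)*(10*k**3 + 13*k**2 + 15*k + 5)).
Δs = -20*k**4 - 36*k**3 - 43*k**2 - 25*k - 5, as required.
Σ_(k=0)^(6) t_k = s_(7) − s_(0) = -65849 − (0) = -65849.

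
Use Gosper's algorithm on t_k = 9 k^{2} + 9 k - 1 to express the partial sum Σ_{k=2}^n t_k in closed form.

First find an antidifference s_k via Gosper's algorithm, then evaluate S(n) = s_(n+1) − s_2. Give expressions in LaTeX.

Compute t_(k+1)/t_k: get (9*k**2 + 27*k + 17)/(9*k**2 + 9*k - 1).
Gosper form: A/B · C(k+1)/C(k) with A=1, B=1, C=k**2 + k - 1/9.
Solve (1)·f(k+1) − (1)·f(k) = k**2 + k - 1/9.
d = 3 from the (0,0,2) case.
Solving with deg f ≤ 3: f(k) = k*(3*k**2 - 4)/9.
Certificate R = B(k−1)f/C = k*(3*k**2 - 4)/(9*k**2 + 9*k - 1) gives s_k = k*(3*k**2 - 4).
s_(k+1) − s_k = 9*k**2 + 9*k - 1 = t_k.
s_(n+1) = 3*n**3 + 9*n**2 + 5*n - 1 and s_(2) = 16, so S(n) = 3*n**3 + 9*n**2 + 5*n - 17.

S(n) = 3 n^{3} + 9 n^{2} + 5 n - 17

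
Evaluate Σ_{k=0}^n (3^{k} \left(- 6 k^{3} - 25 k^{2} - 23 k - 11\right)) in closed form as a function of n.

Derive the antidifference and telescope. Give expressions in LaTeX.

t_(k+1)/t_k = 3*(6*k**3 + 43*k**2 + 91*k + 65)/(6*k**3 + 25*k**2 + 23*k + 11).
Take A(k)=3, B(k)=1, C(k)=k**3 + 25*k**2/6 + 23*k/6 + 11/6.
f must satisfy (3)·f(k+1) − (1)·f(k) = k**3 + 25*k**2/6 + 23*k/6 + 11/6.
d = 3 from the (0,0,3) case.
Solving with deg f ≤ 3: f(k) = (3*k**3 - k**2 + k + 1)/6.
Get s_k = R·t_k = 3**k*(-3*k**3 + k**2 - k - 1) with R(k) = B(k−1)f(k)/C(k) = (3*k**3 - k**2 + k + 1)/(6*k**3 + 25*k**2 + 23*k + 11).
Δs = 3**k*(-6*k**3 - 25*k**2 - 23*k - 11), as required.
Evaluate: s_(n+1) = 3**(n + 1)*(-3*n**3 - 8*n**2 - 8*n - 4); subtract s_(0) = -1 ⇒ S(n) = -9*3**n*n**3 - 24*3**n*n**2 - 24*3**n*n - 12*3**n + 1.

S(n) = - 9 \cdot 3^{n} n^{3} - 24 \cdot 3^{n} n^{2} - 24 \cdot 3^{n} n - 12 \cdot 3^{n} + 1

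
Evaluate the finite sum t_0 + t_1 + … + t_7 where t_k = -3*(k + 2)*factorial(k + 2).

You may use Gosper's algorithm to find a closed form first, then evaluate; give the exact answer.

r(k) = (k + 3)**2/(k + 2) after simplifying.
Take A(k)=k + 3, B(k)=1, C(k)=k + 2.
Key eq: (k + 3)·f(k+1) = (1)·f(k) + (k + 2).
deg f ≤ 0 (via 1,0,1).
Match coefficients ⇒ f(k) = 1.
Certificate R = B(k−1)f/C = 1/(k + 2) gives s_k = -3*factorial(k + 2).
Verify: -3*(k + 2)*factorial(k + 2) matches t_k.
Σ_(k=0)^(7) t_k = s_(8) − s_(0) = -10886400 − (-6) = -10886394.

Σ = -10886394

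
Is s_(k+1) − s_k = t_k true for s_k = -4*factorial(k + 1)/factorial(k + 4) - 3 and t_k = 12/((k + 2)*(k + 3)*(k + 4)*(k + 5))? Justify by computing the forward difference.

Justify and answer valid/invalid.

s_(k+1) = -4*factorial(k + 2)/factorial(k + 5) - 3
s_(k+1) − s_k = 12/((k + 2)*(k + 3)*(k + 4)*(k + 5))
(s_(k+1) − s_k) − t_k = 0

Valid: the claim telescopes to t_k.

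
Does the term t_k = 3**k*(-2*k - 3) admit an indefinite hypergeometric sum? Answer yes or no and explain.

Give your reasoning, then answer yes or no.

t_(k+1)/t_k = 3*(2*k + 5)/(2*k + 3).
Normal form (A,B,C) = (3, 1, k + 3/2).
Key eq: (3)·f(k+1) = (1)·f(k) + (k + 3/2).
Bound: deg f ≤ 1.
Match coefficients ⇒ f(k) = k/2.
R(k) = B(k−1)·f(k)/C(k) = k/(2*k + 3); s_k = R·t_k = -3**k*k.
Δs = 3**k*(-2*k - 3), as required.

Yes. s_k = -3**k*k.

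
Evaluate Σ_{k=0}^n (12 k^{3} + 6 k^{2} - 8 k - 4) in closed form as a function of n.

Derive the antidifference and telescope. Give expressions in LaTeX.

t_(k+1)/t_k = (6*k**3 + 21*k**2 + 20*k + 3)/(6*k**3 + 3*k**2 - 4*k - 2).
Gosper form: A/B · C(k+1)/C(k) with A=1, B=1, C=k**3 + k**2/2 - 2*k/3 - 1/3.
Need (1)·f(k+1) − (1)·f(k) = k**3 + k**2/2 - 2*k/3 - 1/3.
deg f ≤ 4 (via 0,0,3).
A polynomial solution: f(k) = k*(3*k**3 - 4*k**2 - 4*k + 1)/12.
So s_k = (B(k−1)f/C)·t_k = (k*(3*k**3 - 4*k**2 - 4*k + 1)/(2*(2*k + 1)*(3*k**2 - 2)))·t_k = k*(3*k**3 - 4*k**2 - 4*k + 1).
Check: Δs_k = 12*k**3 + 6*k**2 - 8*k - 4. ✓
Telescope: S(n) = s_(n+1) − s_(0) = 3*n**4 + 8*n**3 + 2*n**2 - 7*n - 4 − (0) = 3*n**4 + 8*n**3 + 2*n**2 - 7*n - 4.

S(n) = 3 n^{4} + 8 n^{3} + 2 n^{2} - 7 n - 4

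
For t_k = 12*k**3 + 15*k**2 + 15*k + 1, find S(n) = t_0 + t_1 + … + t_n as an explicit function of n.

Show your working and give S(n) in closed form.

Ratio r(k) = (12*k**3 + 51*k**2 + 81*k + 43)/(12*k**3 + 15*k**2 + 15*k + 1).
So A=1 and B=1, with C=k**3 + 5*k**2/4 + 5*k/4 + 1/12.
Solve (1)·f(k+1) − (1)·f(k) = k**3 + 5*k**2/4 + 5*k/4 + 1/12.
From deg A=0, deg B=0, deg C=3: d=4.
Solving with deg f ≤ 4: f(k) = k*(3*k**3 - k**2 + 3*k - 4)/12.
Then R = B(k−1)f/C = k*(3*k**3 - k**2 + 3*k - 4)/(12*k**3 + 15*k**2 + 15*k + 1), so s_k = R(k)·t_k = k*(3*k**3 - k**2 + 3*k - 4).
Δs = 12*k**3 + 15*k**2 + 15*k + 1, as required.
Σ_(k=0)^n t_k = s_(n+1) − s_(0) = (3*n**4 + 11*n**3 + 18*n**2 + 11*n + 1) − (0), i.e. 3*n**4 + 11*n**3 + 18*n**2 + 11*n + 1.

S(n) = 3*n**4 + 11*n**3 + 18*n**2 + 11*n + 1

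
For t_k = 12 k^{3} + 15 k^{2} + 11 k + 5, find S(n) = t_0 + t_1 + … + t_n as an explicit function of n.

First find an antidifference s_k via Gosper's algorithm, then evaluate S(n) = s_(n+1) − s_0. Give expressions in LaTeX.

Compute t_(k+1)/t_k: get (12*k**3 + 51*k**2 + 77*k + 43)/(12*k**3 + 15*k**2 + 11*k + 5).
Factor: A=1; B=1; C=k**3 + 5*k**2/4 + 11*k/12 + 5/12.
f must satisfy (1)·f(k+1) − (1)·f(k) = k**3 + 5*k**2/4 + 11*k/12 + 5/12.
deg f ≤ 4 (via 0,0,3).
A polynomial solution: f(k) = k*(3*k + 2)*(k**2 - k + 1)/12.
Get s_k = R·t_k = k*(3*k**3 - k**2 + k + 2) with R(k) = B(k−1)f(k)/C(k) = k*(3*k + 2)*(k**2 - k + 1)/(12*k**3 + 15*k**2 + 11*k + 5).
Δs = 12*k**3 + 15*k**2 + 11*k + 5, as required.
s_(n+1) = 3*n**4 + 11*n**3 + 16*n**2 + 13*n + 5 and s_(0) = 0, so S(n) = 3*n**4 + 11*n**3 + 16*n**2 + 13*n + 5.

S(n) = 3 n^{4} + 11 n^{3} + 16 n^{2} + 13 n + 5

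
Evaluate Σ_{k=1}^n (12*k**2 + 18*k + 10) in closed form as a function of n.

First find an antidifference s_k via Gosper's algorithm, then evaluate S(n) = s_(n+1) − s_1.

r(k) = (6*k**2 + 21*k + 20)/(6*k**2 + 9*k + 5) after simplifying.
A = 1, B = 1, C = k**2 + 3*k/2 + 5/6.
f must satisfy (1)·f(k+1) − (1)·f(k) = k**2 + 3*k/2 + 5/6.
From deg A=0, deg B=0, deg C=2: d=3.
Solving with deg f ≤ 3: f(k) = k*(4*k**2 + 3*k + 3)/12.
So s_k = (B(k−1)f/C)·t_k = (k*(4*k**2 + 3*k + 3)/(2*(6*k**2 + 9*k + 5)))·t_k = k*(4*k**2 + 3*k + 3).
Δs = 12*k**2 + 18*k + 10, as required.
Telescope: S(n) = s_(n+1) − s_(1) = 4*n**3 + 15*n**2 + 21*n + 10 − (10) = n*(4*n**2 + 15*n + 21).

S(n) = n*(4*n**2 + 15*n + 21)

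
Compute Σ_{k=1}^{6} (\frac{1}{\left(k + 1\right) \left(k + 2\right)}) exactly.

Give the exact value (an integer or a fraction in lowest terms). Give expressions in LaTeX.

Σ = 3/8

Compute t_(k+1)/t_k: get (k + 1)/(k + 3).
So A=k + 1 and B=k + 3, with C=1.
Set up (k + 1)·f(k+1) − (k + 2)·f(k) − (1) = 0.
Bound: deg f ≤ 1.
A polynomial solution: f(k) = k.
So s_k = (B(k−1)f/C)·t_k = (k*(k + 2))·t_k = k/(k + 1).
s_(k+1) − s_k = 1/(k**2 + 3*k + 2) = t_k.
Telescoping: Σ = s_(7) − s_(1) = 7/8 − (1/2) = 3/8.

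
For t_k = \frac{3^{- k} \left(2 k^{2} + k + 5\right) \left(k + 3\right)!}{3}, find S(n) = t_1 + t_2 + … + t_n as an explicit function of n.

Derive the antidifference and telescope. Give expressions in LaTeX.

S(n) = 8 + \frac{2 \cdot 3^{- n} n \left(n + 4\right)!}{3} - \frac{3^{- n} \left(n + 4\right)!}{3}

Step 1: r(k) = (k + 4)*(k + 2*(k + 1)**2 + 6)/(3*(2*k**2 + k + 5)).
Gosper form: A/B · C(k+1)/C(k) with A=k/3 + 4/3, B=1, C=k**2 + k/2 + 5/2.
Need (k/3 + 4/3)·f(k+1) − (1)·f(k) = k**2 + k/2 + 5/2.
From deg A=1, deg B=0, deg C=2: d=1.
Solving with deg f ≤ 1: f(k) = 3*(2*k - 3)/2.
Then R = B(k−1)f/C = 3*(2*k - 3)/(2*k**2 + k + 5), so s_k = R(k)·t_k = (2*k - 3)*factorial(k + 3)/3**k.
s_(k+1) − s_k = (2*k**2 + k + 5)*factorial(k + 3)/(3*3**k) = t_k.
Telescope: S(n) = s_(n+1) − s_(1) = 3**(-n - 1)*(2*n - 1)*factorial(n + 4) − (-8) = 8 + 2*n*factorial(n + 4)/(3*3**n) - factorial(n + 4)/(3*3**n).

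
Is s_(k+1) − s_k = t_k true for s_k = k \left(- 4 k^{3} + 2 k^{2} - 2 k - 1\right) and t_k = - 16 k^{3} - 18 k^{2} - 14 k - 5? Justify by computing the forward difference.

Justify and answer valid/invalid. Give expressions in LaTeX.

s_(k+1) = -4*k**4 - 14*k**3 - 20*k**2 - 15*k - 5
s_(k+1) − s_k = -16*k**3 - 18*k**2 - 14*k - 5
(s_(k+1) − s_k) − t_k = 0

Valid — Δs_k = t_k.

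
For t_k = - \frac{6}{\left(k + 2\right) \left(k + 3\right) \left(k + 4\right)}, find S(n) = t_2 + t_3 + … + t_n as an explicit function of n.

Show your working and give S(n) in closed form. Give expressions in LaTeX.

The ratio is (k + 2)/(k + 5).
A = k + 2, B = k + 5, C = 1.
f must satisfy (k + 2)·f(k+1) − (k + 4)·f(k) = 1.
d = 2 from the (1,1,0) case.
A polynomial solution: f(k) = k*(k + 5)/12.
Certificate R = B(k−1)f/C = k*(k + 4)*(k + 5)/12 gives s_k = k*(-k - 5)/(2*(k + 2)*(k + 3)).
Check: Δs_k = -6/(k**3 + 9*k**2 + 26*k + 24). ✓
Evaluate: s_(n+1) = (-n**2 - 7*n - 6)/(2*(n**2 + 7*n + 12)); subtract s_(2) = -7/20 ⇒ S(n) = 3*(-n**2 - 7*n + 8)/(20*(n**2 + 7*n + 12)).

S(n) = \frac{3 \left(- n^{2} - 7 n + 8\right)}{20 \left(n^{2} + 7 n + 12\right)}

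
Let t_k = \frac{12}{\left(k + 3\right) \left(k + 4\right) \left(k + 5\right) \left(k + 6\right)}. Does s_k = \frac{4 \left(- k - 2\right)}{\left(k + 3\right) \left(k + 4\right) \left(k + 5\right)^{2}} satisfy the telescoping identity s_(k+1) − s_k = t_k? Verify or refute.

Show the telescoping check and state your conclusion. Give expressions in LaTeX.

Invalid: residual \frac{12 \left(- 4 k - 21\right)}{k^{6} + 29 k^{5} + 347 k^{4} + 2191 k^{3} + 7692 k^{2} + 14220 k + 10800} ≠ 0.

s_(k+1) = 4*(-k - 3)/((k + 4)*(k + 5)*(k + 6)**2)
s_(k+1) − s_k = 12*(k**2 + 7*k + 9)/(k**6 + 29*k**5 + 347*k**4 + 2191*k**3 + 7692*k**2 + 14220*k + 10800)
(s_(k+1) − s_k) − t_k = 12*(-4*k - 21)/(k**6 + 29*k**5 + 347*k**4 + 2191*k**3 + 7692*k**2 + 14220*k + 10800)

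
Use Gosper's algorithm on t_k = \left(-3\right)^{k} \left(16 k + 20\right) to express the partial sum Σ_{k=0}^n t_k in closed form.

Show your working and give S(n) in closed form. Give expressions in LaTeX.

S(n) = 12 \left(-3\right)^{n} n + 18 \left(-3\right)^{n} + 2

Step 1: r(k) = 3*(-4*k - 9)/(4*k + 5).
So A=-3 and B=1, with C=k + 5/4.
f must satisfy (-3)·f(k+1) − (1)·f(k) = k + 5/4.
d = 1 from the (0,0,1) case.
Coefficient equations give f(k) = -(2*k + 1)/8.
So s_k = (B(k−1)f/C)·t_k = (-(2*k + 1)/(2*(4*k + 5)))·t_k = (-3)**k*(-4*k - 2).
s_(k+1) − s_k = (-3)**k*(16*k + 20) = t_k.
Telescope: S(n) = s_(n+1) − s_(0) = 6*(-3)**n*(2*n + 3) − (-2) = 12*(-3)**n*n + 18*(-3)**n + 2.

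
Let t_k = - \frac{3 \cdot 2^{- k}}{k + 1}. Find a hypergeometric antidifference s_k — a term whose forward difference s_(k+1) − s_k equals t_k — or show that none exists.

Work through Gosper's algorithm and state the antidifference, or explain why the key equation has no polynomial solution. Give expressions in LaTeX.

t_(k+1)/t_k = (k + 1)/(2*(k + 2)).
So A=k/2 + 1/2 and B=k + 2, with C=1.
f must satisfy (k/2 + 1/2)·f(k+1) − (k + 1)·f(k) = 1.
Degrees (1,1,0) ⇒ d ≤ -1.
d = -1 < 0 ⇒ no nonzero polynomial f; not summable.

none — t_k is not Gosper-summable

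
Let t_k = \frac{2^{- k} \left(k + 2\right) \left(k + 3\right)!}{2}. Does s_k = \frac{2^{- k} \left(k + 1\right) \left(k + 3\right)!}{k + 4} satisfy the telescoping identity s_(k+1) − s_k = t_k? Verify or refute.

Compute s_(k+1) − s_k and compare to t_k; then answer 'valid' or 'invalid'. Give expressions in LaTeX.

s_(k+1) = (k + 2)*factorial(k + 4)/(2*2**k*(k + 5))
s_(k+1) − s_k = (k**3 + 8*k**2 + 20*k + 22)*factorial(k + 3)/(2*2**k*(k + 4)*(k + 5))
(s_(k+1) − s_k) − t_k = -3*(k**2 + 6*k + 6)*factorial(k + 3)/(2*2**k*(k + 4)*(k + 5))

Invalid: residual - \frac{3 \cdot 2^{- k} \left(k^{2} + 6 k + 6\right) \left(k + 3\right)!}{2 \left(k + 4\right) \left(k + 5\right)} ≠ 0.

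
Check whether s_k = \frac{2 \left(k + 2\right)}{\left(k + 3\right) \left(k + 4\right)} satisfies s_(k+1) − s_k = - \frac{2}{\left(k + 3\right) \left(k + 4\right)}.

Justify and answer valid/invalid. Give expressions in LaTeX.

s_(k+1) = 2*(k + 3)/((k + 4)*(k + 5))
s_(k+1) − s_k = 2*(-k - 1)/(k**3 + 12*k**2 + 47*k + 60)
(s_(k+1) − s_k) − t_k = 8/(k**3 + 12*k**2 + 47*k + 60)

Invalid: residual \frac{8}{k^{3} + 12 k^{2} + 47 k + 60} ≠ 0.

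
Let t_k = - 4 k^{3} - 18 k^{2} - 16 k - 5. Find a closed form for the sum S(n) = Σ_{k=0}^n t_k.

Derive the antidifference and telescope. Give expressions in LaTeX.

S(n) = - n^{4} - 8 n^{3} - 18 n^{2} - 16 n - 5

Ratio r(k) = (4*k**3 + 30*k**2 + 64*k + 43)/(4*k**3 + 18*k**2 + 16*k + 5).
Take A(k)=1, B(k)=1, C(k)=k**3 + 9*k**2/2 + 4*k + 5/4.
f must satisfy (1)·f(k+1) − (1)·f(k) = k**3 + 9*k**2/2 + 4*k + 5/4.
From deg A=0, deg B=0, deg C=3: d=4.
Match coefficients ⇒ f(k) = k**3*(k + 4)/4.
Certificate R = B(k−1)f/C = k**3*(k + 4)/(4*k**3 + 18*k**2 + 16*k + 5) gives s_k = k**3*(-k - 4).
s_(k+1) − s_k = k**3*(k + 4) - (k + 1)**3*(k + 5) = t_k.
Evaluate: s_(n+1) = -n**4 - 8*n**3 - 18*n**2 - 16*n - 5; subtract s_(0) = 0 ⇒ S(n) = -n**4 - 8*n**3 - 18*n**2 - 16*n - 5.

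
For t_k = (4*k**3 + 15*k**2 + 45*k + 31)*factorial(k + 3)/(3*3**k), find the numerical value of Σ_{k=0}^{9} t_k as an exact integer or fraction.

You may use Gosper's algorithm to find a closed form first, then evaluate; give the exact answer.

Σ = 11095880426/243

t_(k+1)/t_k = (4*k**4 + 43*k**3 + 195*k**2 + 443*k + 380)/(3*(4*k**3 + 15*k**2 + 45*k + 31)).
So A=k/3 + 4/3 and B=1, with C=k**3 + 15*k**2/4 + 45*k/4 + 31/4.
f must satisfy (k/3 + 4/3)·f(k+1) − (1)·f(k) = k**3 + 15*k**2/4 + 45*k/4 + 31/4.
deg f ≤ 2 (via 1,0,3).
Solving with deg f ≤ 2: f(k) = 3*(4*k**2 + 3*k + 3)/4.
So s_k = (B(k−1)f/C)·t_k = (3*(4*k**2 + 3*k + 3)/(4*k**3 + 15*k**2 + 45*k + 31))·t_k = (4*k**2 + 3*k + 3)*factorial(k + 3)/3**k.
s_(k+1) − s_k = (4*k**3 + 15*k**2 + 45*k + 31)*factorial(k + 3)/(3*3**k) = t_k.
Sum = s_(10) − s_(0); s_(10) = 11095884800/243, s_(0) = 18 ⇒ 11095880426/243.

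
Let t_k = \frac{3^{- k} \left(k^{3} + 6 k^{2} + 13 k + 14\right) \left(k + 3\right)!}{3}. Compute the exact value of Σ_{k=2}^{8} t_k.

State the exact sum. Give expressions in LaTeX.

Σ = 208938560/81

Compute t_(k+1)/t_k: get (k**4 + 13*k**3 + 64*k**2 + 146*k + 136)/(3*(k**3 + 6*k**2 + 13*k + 14)).
So A=k/3 + 4/3 and B=1, with C=k**3 + 6*k**2 + 13*k + 14.
Set up (k/3 + 4/3)·f(k+1) − (1)·f(k) − (k**3 + 6*k**2 + 13*k + 14) = 0.
Bound: deg f ≤ 2.
Solving with deg f ≤ 2: f(k) = 3*(k**2 + 3*k - 2).
Get s_k = R·t_k = (k**2 + 3*k - 2)*factorial(k + 3)/3**k with R(k) = B(k−1)f(k)/C(k) = 3*(k**2 + 3*k - 2)/(k**3 + 6*k**2 + 13*k + 14).
Check: Δs_k = (k**3 + 6*k**2 + 13*k + 14)*factorial(k + 3)/(3*3**k). ✓
Sum = s_(9) − s_(2); s_(9) = 208947200/81, s_(2) = 320/3 ⇒ 208938560/81.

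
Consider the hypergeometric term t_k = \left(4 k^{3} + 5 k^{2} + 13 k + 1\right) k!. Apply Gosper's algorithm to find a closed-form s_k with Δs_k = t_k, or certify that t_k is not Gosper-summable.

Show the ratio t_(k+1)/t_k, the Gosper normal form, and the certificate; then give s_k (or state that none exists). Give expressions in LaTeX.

The ratio is (4*k**4 + 21*k**3 + 52*k**2 + 58*k + 23)/(4*k**3 + 5*k**2 + 13*k + 1).
So A=k + 1 and B=1, with C=k**3 + 5*k**2/4 + 13*k/4 + 1/4.
Key eq: (k + 1)·f(k+1) = (1)·f(k) + (k**3 + 5*k**2/4 + 13*k/4 + 1/4).
Bound: deg f ≤ 2.
Solve for f: f(k) = (4*k**2 - 3*k + 4)/4 (degree 2 ≤ 2).
Certificate R = B(k−1)f/C = (4*k**2 - 3*k + 4)/(4*k**3 + 5*k**2 + 13*k + 1) gives s_k = (4*k**2 - 3*k + 4)*factorial(k).
Check: Δs_k = (4*k**3 + 5*k**2 + 13*k + 1)*factorial(k). ✓

s_k = \left(4 k^{2} - 3 k + 4\right) k!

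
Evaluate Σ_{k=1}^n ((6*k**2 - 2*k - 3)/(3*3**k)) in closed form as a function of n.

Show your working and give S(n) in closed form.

r(k) = (6*k**2 + 10*k + 1)/(3*(6*k**2 - 2*k - 3)) after simplifying.
A = 1/3, B = 1, C = k**2 - k/3 - 1/2.
Key eq: (1/3)·f(k+1) = (1)·f(k) + (k**2 - k/3 - 1/2).
Degrees (0,0,2) ⇒ d ≤ 2.
Match coefficients ⇒ f(k) = -(3*k**2 + 2*k + 1)/2.
Then R = B(k−1)f/C = -3*(3*k**2 + 2*k + 1)/(6*k**2 - 2*k - 3), so s_k = R(k)·t_k = (-3*k**2 - 2*k - 1)/3**k.
Check: Δs_k = (6*k**2 - 2*k - 3)/(3*3**k). ✓
s_(n+1) = 3**(-n - 1)*(-3*n**2 - 8*n - 6) and s_(1) = -2, so S(n) = (6*3**n - 3*n**2 - 8*n - 6)/(3*3**n).

S(n) = (6*3**n - 3*n**2 - 8*n - 6)/(3*3**n)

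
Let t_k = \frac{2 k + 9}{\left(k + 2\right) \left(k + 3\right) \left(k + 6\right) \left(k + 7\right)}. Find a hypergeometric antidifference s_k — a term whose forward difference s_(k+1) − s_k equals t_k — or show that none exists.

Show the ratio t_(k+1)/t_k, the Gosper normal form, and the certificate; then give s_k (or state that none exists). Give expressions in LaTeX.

Step 1: r(k) = (k + 2)*(k + 6)*(2*k + 11)/((k + 4)*(k + 8)*(2*k + 9)).
Factor: A=k + 2; B=k + 8; C=k**3 + 27*k**2/2 + 121*k/2 + 90.
Solve (k + 2)·f(k+1) − (k + 7)·f(k) = k**3 + 27*k**2/2 + 121*k/2 + 90.
deg f ≤ 5 (via 1,1,3).
Match coefficients ⇒ f(k) = k*(k + 3)*(k + 4)*(k + 5)*(k + 8)/24.
So s_k = (B(k−1)f/C)·t_k = (k*(k + 3)*(k + 7)*(k + 8)/(12*(2*k + 9)))·t_k = k*(k + 8)/(12*(k**2 + 8*k + 12)).
Check: Δs_k = (2*k + 9)/(k**4 + 18*k**3 + 113*k**2 + 288*k + 252). ✓

s_k = \frac{k \left(k + 8\right)}{12 \left(k^{2} + 8 k + 12\right)}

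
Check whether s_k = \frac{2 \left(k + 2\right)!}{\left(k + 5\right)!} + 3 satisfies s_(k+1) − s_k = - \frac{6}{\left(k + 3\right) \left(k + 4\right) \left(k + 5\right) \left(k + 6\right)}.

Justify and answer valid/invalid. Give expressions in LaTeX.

Valid — Δs_k = t_k.

s_(k+1) = 2*factorial(k + 3)/factorial(k + 6) + 3
s_(k+1) − s_k = -6/((k + 3)*(k + 4)*(k + 5)*(k + 6))
(s_(k+1) − s_k) − t_k = 0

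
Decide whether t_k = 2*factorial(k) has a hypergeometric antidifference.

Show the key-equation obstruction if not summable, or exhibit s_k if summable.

No — negative degree bound, so no certificate f.

Ratio r(k) = k + 1.
A = k + 1, B = 1, C = 1.
Solve (k + 1)·f(k+1) − (1)·f(k) = 1.
Degrees (1,0,0) ⇒ d ≤ -1.
d = -1 < 0 ⇒ no nonzero polynomial f; not summable.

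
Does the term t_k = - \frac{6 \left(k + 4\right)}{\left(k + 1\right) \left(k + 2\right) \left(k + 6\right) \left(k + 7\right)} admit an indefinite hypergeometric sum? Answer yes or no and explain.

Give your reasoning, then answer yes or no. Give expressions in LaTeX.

Ratio r(k) = (k + 1)*(k + 5)*(k + 6)/((k + 3)*(k + 4)*(k + 8)).
Take A(k)=k + 1, B(k)=k + 8, C(k)=k**4 + 16*k**3 + 95*k**2 + 248*k + 240.
Set up (k + 1)·f(k+1) − (k + 7)·f(k) − (k**4 + 16*k**3 + 95*k**2 + 248*k + 240) = 0.
d = 6 from the (1,1,4) case.
Coefficient equations give f(k) = k*(k + 2)*(k + 3)*(k + 4)*(k + 5)*(k + 7)/12.
R(k) = B(k−1)·f(k)/C(k) = k*(k + 2)*(k + 7)**2/(12*(k + 4)); s_k = R·t_k = k*(-k - 7)/(2*(k**2 + 7*k + 6)).
Δs = 6*(-k - 4)/(k**4 + 16*k**3 + 83*k**2 + 152*k + 84), as required.

Yes. s_k = \frac{k \left(- k - 7\right)}{2 \left(k^{2} + 7 k + 6\right)}.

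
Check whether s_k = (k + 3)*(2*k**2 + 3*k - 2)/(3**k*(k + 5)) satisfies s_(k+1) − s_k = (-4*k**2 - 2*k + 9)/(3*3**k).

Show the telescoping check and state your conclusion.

s_(k+1) = (k + 4)*(3*k + 2*(k + 1)**2 + 1)/(3*3**k*(k + 6))
s_(k+1) − s_k = (-4*k**4 - 38*k**3 - 77*k**2 + 59*k + 168)/(3*3**k*(k**2 + 11*k + 30))
(s_(k+1) − s_k) − t_k = 2*(4*k**3 + 28*k**2 + 10*k - 51)/(3*3**k*(k**2 + 11*k + 30))

Invalid: residual 2*(4*k**3 + 28*k**2 + 10*k - 51)/(3*3**k*(k**2 + 11*k + 30)) ≠ 0.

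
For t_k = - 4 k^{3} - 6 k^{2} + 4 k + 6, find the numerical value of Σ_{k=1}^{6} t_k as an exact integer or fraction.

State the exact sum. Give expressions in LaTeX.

r(k) = k*(2*k**2 + 9*k + 10)/(2*k**3 + 3*k**2 - 2*k - 3) after simplifying.
A = 1, B = 1, C = k**3 + 3*k**2/2 - k - 3/2.
Solve (1)·f(k+1) − (1)·f(k) = k**3 + 3*k**2/2 - k - 3/2.
Bound: deg f ≤ 4.
Coefficient equations give f(k) = k*(k + 1)*(k**2 - k - 3)/4.
So s_k = (B(k−1)f/C)·t_k = (k*(k**2 - k - 3)/(2*(k - 1)*(2*k + 3)))·t_k = k*(-k**3 + 4*k + 3).
Verify: -4*k**3 - 6*k**2 + 4*k + 6 matches t_k.
Evaluate s at k=7 and k=1: -2184 and 6; difference -2190.

Σ = -2190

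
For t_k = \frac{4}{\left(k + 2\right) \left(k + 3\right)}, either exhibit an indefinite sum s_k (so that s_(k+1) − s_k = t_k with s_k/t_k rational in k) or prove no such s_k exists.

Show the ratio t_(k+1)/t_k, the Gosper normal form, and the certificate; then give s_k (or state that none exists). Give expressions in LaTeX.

s_k = \frac{2 k}{k + 2}

Step 1: r(k) = (k + 2)/(k + 4).
A = k + 2, B = k + 4, C = 1.
Key eq: (k + 2)·f(k+1) = (k + 3)·f(k) + (1).
Degrees (1,1,0) ⇒ d ≤ 1.
Match coefficients ⇒ f(k) = k/2.
Certificate R = B(k−1)f/C = k*(k + 3)/2 gives s_k = 2*k/(k + 2).
Check: Δs_k = 4/(k**2 + 5*k + 6). ✓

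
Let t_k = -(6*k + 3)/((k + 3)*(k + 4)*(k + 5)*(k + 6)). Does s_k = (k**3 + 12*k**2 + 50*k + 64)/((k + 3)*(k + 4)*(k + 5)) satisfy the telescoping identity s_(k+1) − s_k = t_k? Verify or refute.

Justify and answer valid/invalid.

s_(k+1) = (50*k + (k + 1)**3 + 12*(k + 1)**2 + 114)/((k + 4)*(k + 5)*(k + 6))
s_(k+1) − s_k = 3*(-2*k - 1)/(k**4 + 18*k**3 + 119*k**2 + 342*k + 360)
(s_(k+1) − s_k) − t_k = 0

valid; difference matches t_k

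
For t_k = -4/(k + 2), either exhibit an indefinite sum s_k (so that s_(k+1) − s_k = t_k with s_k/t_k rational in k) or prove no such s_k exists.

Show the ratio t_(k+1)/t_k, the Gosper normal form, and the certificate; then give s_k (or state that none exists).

r(k) = (k + 2)/(k + 3) after simplifying.
Normal form (A,B,C) = (k + 2, k + 3, 1).
Need (k + 2)·f(k+1) − (k + 2)·f(k) = 1.
deg f ≤ 0 (via 1,1,0).
f = c0 ⇒ A·f(k+1) − B(k−1)·f(k) − C = -1. The system {-1 = 0} is inconsistent; no antidifference.

none — t_k is not Gosper-summable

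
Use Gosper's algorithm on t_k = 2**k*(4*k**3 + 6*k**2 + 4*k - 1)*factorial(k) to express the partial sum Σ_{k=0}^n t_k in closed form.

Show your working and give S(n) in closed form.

t_(k+1)/t_k = 2*(4*k**4 + 22*k**3 + 46*k**2 + 41*k + 13)/(4*k**3 + 6*k**2 + 4*k - 1).
Normal form (A,B,C) = (2*k + 2, 1, k**3 + 3*k**2/2 + k - 1/4).
Need (2*k + 2)·f(k+1) − (1)·f(k) = k**3 + 3*k**2/2 + k - 1/4.
d = 2 from the (1,0,3) case.
A polynomial solution: f(k) = (2*k**2 - 2*k - 1)/4.
So s_k = (B(k−1)f/C)·t_k = ((2*k**2 - 2*k - 1)/(4*k**3 + 6*k**2 + 4*k - 1))·t_k = 2**k*(2*k**2 - 2*k - 1)*factorial(k).
Check: Δs_k = 2**k*(4*k**3 + 6*k**2 + 4*k - 1)*factorial(k). ✓
Evaluate: s_(n+1) = 2**(n + 1)*(2*n**2 + 2*n - 1)*factorial(n + 1); subtract s_(0) = -1 ⇒ S(n) = 2**(n + 1)*n*factorial(n) - 2**(n + 1)*factorial(n) + 2**(n + 2)*n**3*factorial(n) + 2**(n + 3)*n**2*factorial(n) + 1.

S(n) = 2**(n + 1)*n*factorial(n) - 2**(n + 1)*factorial(n) + 2**(n + 2)*n**3*factorial(n) + 2**(n + 3)*n**2*factorial(n) + 1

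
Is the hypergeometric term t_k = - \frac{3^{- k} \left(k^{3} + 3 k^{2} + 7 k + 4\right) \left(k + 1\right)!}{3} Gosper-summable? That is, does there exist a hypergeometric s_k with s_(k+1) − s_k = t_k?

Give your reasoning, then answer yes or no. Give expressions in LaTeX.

Yes. s_k = - 3^{- k} \left(k^{2} + 2 k + 2\right) \left(k + 1\right)!.

Compute t_(k+1)/t_k: get (k**4 + 8*k**3 + 28*k**2 + 47*k + 30)/(3*(k**3 + 3*k**2 + 7*k + 4)).
A = k/3 + 2/3, B = 1, C = k**3 + 3*k**2 + 7*k + 4.
Set up (k/3 + 2/3)·f(k+1) − (1)·f(k) − (k**3 + 3*k**2 + 7*k + 4) = 0.
d = 2 from the (1,0,3) case.
Coefficient equations give f(k) = 3*(k**2 + 2*k + 2).
Certificate R = B(k−1)f/C = 3*(k**2 + 2*k + 2)/(k**3 + 3*k**2 + 7*k + 4) gives s_k = -(k**2 + 2*k + 2)*factorial(k + 1)/3**k.
Check: Δs_k = -(k**3 + 3*k**2 + 7*k + 4)*factorial(k + 1)/(3*3**k). ✓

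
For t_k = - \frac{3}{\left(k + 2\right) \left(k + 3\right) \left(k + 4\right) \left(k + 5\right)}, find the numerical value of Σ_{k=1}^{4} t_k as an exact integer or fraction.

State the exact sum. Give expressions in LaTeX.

Step 1: r(k) = (k + 2)/(k + 6).
Gosper form: A/B · C(k+1)/C(k) with A=k + 2, B=k + 6, C=1.
Key eq: (k + 2)·f(k+1) = (k + 5)·f(k) + (1).
Bound: deg f ≤ 3.
Solving with deg f ≤ 3: f(k) = k*(k**2 + 9*k + 26)/72.
Certificate R = B(k−1)f/C = k*(k + 5)*(k**2 + 9*k + 26)/72 gives s_k = k*(-k**2 - 9*k - 26)/(24*(k + 2)*(k + 3)*(k + 4)).
Check: Δs_k = -3/(k**4 + 14*k**3 + 71*k**2 + 154*k + 120). ✓
Σ_(k=1)^(4) t_k = s_(5) − s_(1) = -5/126 − (-1/40) = -37/2520.

Σ = -37/2520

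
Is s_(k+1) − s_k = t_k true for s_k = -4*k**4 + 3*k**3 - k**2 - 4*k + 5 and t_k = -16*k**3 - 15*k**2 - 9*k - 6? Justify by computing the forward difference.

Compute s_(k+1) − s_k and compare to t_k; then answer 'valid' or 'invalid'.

valid (s_(k+1) − s_k reduces to t_k)

s_(k+1) = -4*k**4 - 13*k**3 - 16*k**2 - 13*k - 1
s_(k+1) − s_k = -16*k**3 - 15*k**2 - 9*k - 6
(s_(k+1) − s_k) − t_k = 0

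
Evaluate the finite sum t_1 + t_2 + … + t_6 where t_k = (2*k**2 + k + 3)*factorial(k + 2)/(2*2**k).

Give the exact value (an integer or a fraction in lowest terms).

The ratio is (k + 3)*(k + 2*(k + 1)**2 + 4)/(2*(2*k**2 + k + 3)).
A = k/2 + 3/2, B = 1, C = k**2 + k/2 + 3/2.
Set up (k/2 + 3/2)·f(k+1) − (1)·f(k) − (k**2 + k/2 + 3/2) = 0.
Degrees (1,0,2) ⇒ d ≤ 1.
Solving with deg f ≤ 1: f(k) = 2*k - 3.
Then R = B(k−1)f/C = 2*(2*k - 3)/(2*k**2 + k + 3), so s_k = R(k)·t_k = (2*k - 3)*factorial(k + 2)/2**k.
Verify: (2*k**2 + k + 3)*factorial(k + 2)/(2*2**k) matches t_k.
Telescoping: Σ = s_(7) − s_(1) = 31185 − (-3) = 31188.

Σ = 31188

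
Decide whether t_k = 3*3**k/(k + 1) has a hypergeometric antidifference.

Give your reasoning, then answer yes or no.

r(k) = 3*(k + 1)/(k + 2) after simplifying.
Factor: A=3*k + 3; B=k + 2; C=1.
f must satisfy (3*k + 3)·f(k+1) − (k + 1)·f(k) = 1.
From deg A=1, deg B=1, deg C=0: d=-1.
Negative degree bound (-1): no f exists, t_k not Gosper-summable.

No — key equation has no polynomial f.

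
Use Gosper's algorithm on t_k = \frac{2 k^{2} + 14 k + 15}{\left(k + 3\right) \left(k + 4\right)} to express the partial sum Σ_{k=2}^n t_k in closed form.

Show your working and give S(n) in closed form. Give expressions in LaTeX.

S(n) = \frac{10 n^{2} + 21 n - 31}{5 \left(n + 4\right)}

Step 1: r(k) = (k + 3)*(14*k + 2*(k + 1)**2 + 29)/((k + 5)*(2*k**2 + 14*k + 15)).
A = k + 3, B = k + 5, C = k**2 + 7*k + 15/2.
Need (k + 3)·f(k+1) − (k + 4)·f(k) = k**2 + 7*k + 15/2.
Bound: deg f ≤ 2.
Solve for f: f(k) = k*(2*k + 3)/2 (degree 2 ≤ 2).
Then R = B(k−1)f/C = k*(k + 4)*(2*k + 3)/(2*k**2 + 14*k + 15), so s_k = R(k)·t_k = k*(2*k + 3)/(k + 3).
Δs = (2*k**2 + 14*k + 15)/(k**2 + 7*k + 12), as required.
s_(n+1) = (2*n**2 + 7*n + 5)/(n + 4) and s_(2) = 14/5, so S(n) = (10*n**2 + 21*n - 31)/(5*(n + 4)).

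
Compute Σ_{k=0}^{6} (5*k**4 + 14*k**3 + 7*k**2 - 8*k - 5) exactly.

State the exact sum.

Σ = 17983

The ratio is (5*k**4 + 34*k**3 + 79*k**2 + 68*k + 13)/(5*k**4 + 14*k**3 + 7*k**2 - 8*k - 5).
Gosper form: A/B · C(k+1)/C(k) with A=1, B=1, C=k**4 + 14*k**3/5 + 7*k**2/5 - 8*k/5 - 1.
Key eq: (1)·f(k+1) = (1)·f(k) + (k**4 + 14*k**3/5 + 7*k**2/5 - 8*k/5 - 1).
Bound: deg f ≤ 5.
Solve for f: f(k) = k**2*(k**3 + k**2 - 3*k - 4)/5 (degree 5 ≤ 5).
Then R = B(k−1)f/C = k**2*(k**3 + k**2 - 3*k - 4)/(5*k**4 + 14*k**3 + 7*k**2 - 8*k - 5), so s_k = R(k)·t_k = k**2*(k**3 + k**2 - 3*k - 4).
Δs = 5*k**4 + 14*k**3 + 7*k**2 - 8*k - 5, as required.
Telescoping: Σ = s_(7) − s_(0) = 17983 − (0) = 17983.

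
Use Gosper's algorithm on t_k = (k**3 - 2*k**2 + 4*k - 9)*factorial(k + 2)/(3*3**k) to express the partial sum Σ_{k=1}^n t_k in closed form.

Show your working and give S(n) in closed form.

S(n) = (12*3**n + n**5*factorial(n) + 4*n**4*factorial(n) - 3*n**3*factorial(n) - 28*n**2*factorial(n) - 34*n*factorial(n) - 12*factorial(n))/(3*3**n)

r(k) = (k**4 + 4*k**3 + 6*k**2 + 3*k - 18)/(3*(k**3 - 2*k**2 + 4*k - 9)) after simplifying.
Gosper form: A/B · C(k+1)/C(k) with A=k/3 + 1, B=1, C=k**3 - 2*k**2 + 4*k - 9.
Set up (k/3 + 1)·f(k+1) − (1)·f(k) − (k**3 - 2*k**2 + 4*k - 9) = 0.
Degrees (1,0,3) ⇒ d ≤ 2.
Solving with deg f ≤ 2: f(k) = 3*(k**2 - 4*k + 1).
Certificate R = B(k−1)f/C = 3*(k**2 - 4*k + 1)/(k**3 - 2*k**2 + 4*k - 9) gives s_k = (k**2 - 4*k + 1)*factorial(k + 2)/3**k.
Verify: (k**3 - 2*k**2 + 4*k - 9)*factorial(k + 2)/(3*3**k) matches t_k.
Evaluate: s_(n+1) = 3**(-n - 1)*(n**2 - 2*n - 2)*factorial(n + 3); subtract s_(1) = -4 ⇒ S(n) = (12*3**n + n**5*factorial(n) + 4*n**4*factorial(n) - 3*n**3*factorial(n) - 28*n**2*factorial(n) - 34*n*factorial(n) - 12*factorial(n))/(3*3**n).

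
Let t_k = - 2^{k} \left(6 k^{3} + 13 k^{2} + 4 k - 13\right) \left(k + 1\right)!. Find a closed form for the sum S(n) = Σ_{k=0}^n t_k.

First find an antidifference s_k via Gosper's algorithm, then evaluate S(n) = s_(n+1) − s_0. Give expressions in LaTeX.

Ratio r(k) = 2*(6*k**4 + 43*k**3 + 110*k**2 + 106*k + 20)/(6*k**3 + 13*k**2 + 4*k - 13).
Gosper form: A/B · C(k+1)/C(k) with A=2*k + 4, B=1, C=k**3 + 13*k**2/6 + 2*k/3 - 13/6.
Set up (2*k + 4)·f(k+1) − (1)·f(k) − (k**3 + 13*k**2/6 + 2*k/3 - 13/6) = 0.
Bound: deg f ≤ 2.
A polynomial solution: f(k) = (3*k**2 - 4*k - 3)/6.
Then R = B(k−1)f/C = (3*k**2 - 4*k - 3)/(6*k**3 + 13*k**2 + 4*k - 13), so s_k = R(k)·t_k = 2**k*(-3*k**2 + 4*k + 3)*factorial(k + 1).
s_(k+1) − s_k = -2**k*(6*k**3 + 13*k**2 + 4*k - 13)*factorial(k + 1) = t_k.
Evaluate: s_(n+1) = -2**(n + 1)*(3*n**2 + 2*n - 4)*factorial(n + 2); subtract s_(0) = 3 ⇒ S(n) = -6*2**n*n**4*factorial(n) - 22*2**n*n**3*factorial(n) - 16*2**n*n**2*factorial(n) + 16*2**n*n*factorial(n) + 16*2**n*factorial(n) - 3.

S(n) = - 6 \cdot 2^{n} n^{4} n! - 22 \cdot 2^{n} n^{3} n! - 16 \cdot 2^{n} n^{2} n! + 16 \cdot 2^{n} n n! + 16 \cdot 2^{n} n! - 3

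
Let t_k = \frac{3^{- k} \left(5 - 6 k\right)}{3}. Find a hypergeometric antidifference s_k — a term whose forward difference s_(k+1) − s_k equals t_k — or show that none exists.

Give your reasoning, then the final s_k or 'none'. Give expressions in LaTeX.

Step 1: r(k) = (6*k + 1)/(3*(6*k - 5)).
A = 1/3, B = 1, C = k - 5/6.
Need (1/3)·f(k+1) − (1)·f(k) = k - 5/6.
Bound: deg f ≤ 1.
Match coefficients ⇒ f(k) = -(3*k - 1)/2.
Certificate R = B(k−1)f/C = -3*(3*k - 1)/(6*k - 5) gives s_k = (3*k - 1)/3**k.
s_(k+1) − s_k = (5 - 6*k)/(3*3**k) = t_k.

s_k = 3^{- k} \left(3 k - 1\right)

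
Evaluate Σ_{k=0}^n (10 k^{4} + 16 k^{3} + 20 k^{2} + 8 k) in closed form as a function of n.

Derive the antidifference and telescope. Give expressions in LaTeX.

S(n) = n \left(2 n^{4} + 9 n^{3} + 18 n^{2} + 18 n + 7\right)

Compute t_(k+1)/t_k: get (5*k**4 + 28*k**3 + 64*k**2 + 68*k + 27)/(k*(5*k**3 + 8*k**2 + 10*k + 4)).
Factor: A=1; B=1; C=k**4 + 8*k**3/5 + 2*k**2 + 4*k/5.
Need (1)·f(k+1) − (1)·f(k) = k**4 + 8*k**3/5 + 2*k**2 + 4*k/5.
d = 5 from the (0,0,4) case.
Solving with deg f ≤ 5: f(k) = k*(k - 1)*(2*k**3 + k**2 + 3*k + 1)/10.
R(k) = B(k−1)·f(k)/C(k) = (k - 1)*(2*k**3 + k**2 + 3*k + 1)/(2*(5*k**3 + 8*k**2 + 10*k + 4)); s_k = R·t_k = k*(2*k**4 - k**3 + 2*k**2 - 2*k - 1).
Verify: 2*k*(5*k**3 + 8*k**2 + 10*k + 4) matches t_k.
Evaluate: s_(n+1) = n*(2*n**4 + 9*n**3 + 18*n**2 + 18*n + 7); subtract s_(0) = 0 ⇒ S(n) = n*(2*n**4 + 9*n**3 + 18*n**2 + 18*n + 7).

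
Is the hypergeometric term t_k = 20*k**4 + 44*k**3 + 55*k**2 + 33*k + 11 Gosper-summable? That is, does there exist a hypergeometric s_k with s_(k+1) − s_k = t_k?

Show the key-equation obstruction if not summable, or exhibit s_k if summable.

Ratio r(k) = (20*k**4 + 124*k**3 + 307*k**2 + 355*k + 163)/(20*k**4 + 44*k**3 + 55*k**2 + 33*k + 11).
Gosper form: A/B · C(k+1)/C(k) with A=1, B=1, C=k**4 + 11*k**3/5 + 11*k**2/4 + 33*k/20 + 11/20.
Solve (1)·f(k+1) − (1)·f(k) = k**4 + 11*k**3/5 + 11*k**2/4 + 33*k/20 + 11/20.
Degrees (0,0,4) ⇒ d ≤ 5.
Match coefficients ⇒ f(k) = k*(4*k**4 + k**3 + 3*k**2 + 3)/20.
R(k) = B(k−1)·f(k)/C(k) = k*(4*k**4 + k**3 + 3*k**2 + 3)/(20*k**4 + 44*k**3 + 55*k**2 + 33*k + 11); s_k = R·t_k = k*(4*k**4 + k**3 + 3*k**2 + 3).
Verify: 20*k**4 + 44*k**3 + 55*k**2 + 33*k + 11 matches t_k.

Yes. s_k = k*(4*k**4 + k**3 + 3*k**2 + 3).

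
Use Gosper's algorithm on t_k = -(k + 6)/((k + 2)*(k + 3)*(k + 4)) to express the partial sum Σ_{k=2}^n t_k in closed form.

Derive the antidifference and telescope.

Compute t_(k+1)/t_k: get (k + 2)*(k + 7)/((k + 5)*(k + 6)).
Gosper form: A/B · C(k+1)/C(k) with A=k + 2, B=k + 5, C=k + 6.
Need (k + 2)·f(k+1) − (k + 4)·f(k) = k + 6.
d = 2 from the (1,1,1) case.
A polynomial solution: f(k) = k*(2*k + 7)/3.
Certificate R = B(k−1)f/C = k*(k + 4)*(2*k + 7)/(3*(k + 6)) gives s_k = k*(-2*k - 7)/(3*(k + 2)*(k + 3)).
Δs = (-k - 6)/(k**3 + 9*k**2 + 26*k + 24), as required.
Σ_(k=2)^n t_k = s_(n+1) − s_(2) = ((-2*n**2 - 11*n - 9)/(3*(n**2 + 7*n + 12))) − (-11/30), i.e. (-3*n**2 - 11*n + 14)/(10*(n**2 + 7*n + 12)).

S(n) = (-3*n**2 - 11*n + 14)/(10*(n**2 + 7*n + 12))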